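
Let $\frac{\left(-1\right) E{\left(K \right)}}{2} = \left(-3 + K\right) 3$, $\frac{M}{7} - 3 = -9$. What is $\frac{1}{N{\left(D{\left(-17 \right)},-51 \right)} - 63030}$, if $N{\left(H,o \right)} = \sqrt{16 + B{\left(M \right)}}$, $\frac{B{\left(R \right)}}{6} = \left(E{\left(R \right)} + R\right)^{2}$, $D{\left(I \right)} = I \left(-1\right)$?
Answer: $- \frac{6303}{397246898} - \frac{\sqrt{19495}}{993117245} \approx -1.6007 \cdot 10^{-5}$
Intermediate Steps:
$D{\left(I \right)} = - I$
$M = -42$ ($M = 21 + 7 \left(-9\right) = 21 - 63 = -42$)
$E{\left(K \right)} = 18 - 6 K$ ($E{\left(K \right)} = - 2 \left(-3 + K\right) 3 = - 2 \left(-9 + 3 K\right) = 18 - 6 K$)
$B{\left(R \right)} = 6 \left(18 - 5 R\right)^{2}$ ($B{\left(R \right)} = 6 \left(\left(18 - 6 R\right) + R\right)^{2} = 6 \left(18 - 5 R\right)^{2}$)
$N{\left(H,o \right)} = 4 \sqrt{19495}$ ($N{\left(H,o \right)} = \sqrt{16 + 6 \left(-18 + 5 \left(-42\right)\right)^{2}} = \sqrt{16 + 6 \left(-18 - 210\right)^{2}} = \sqrt{16 + 6 \left(-228\right)^{2}} = \sqrt{16 + 6 \cdot 51984} = \sqrt{16 + 311904} = \sqrt{311920} = 4 \sqrt{19495}$)
$\frac{1}{N{\left(D{\left(-17 \right)},-51 \right)} - 63030} = \frac{1}{4 \sqrt{19495} - 63030} = \frac{1}{-63030 + 4 \sqrt{19495}}$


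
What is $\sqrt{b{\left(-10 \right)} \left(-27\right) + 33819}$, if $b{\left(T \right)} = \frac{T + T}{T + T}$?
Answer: $32 \sqrt{33} \approx 183.83$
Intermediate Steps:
$b{\left(T \right)} = 1$ ($b{\left(T \right)} = \frac{2 T}{2 T} = 2 T \frac{1}{2 T} = 1$)
$\sqrt{b{\left(-10 \right)} \left(-27\right) + 33819} = \sqrt{1 \left(-27\right) + 33819} = \sqrt{-27 + 33819} = \sqrt{33792} = 32 \sqrt{33}$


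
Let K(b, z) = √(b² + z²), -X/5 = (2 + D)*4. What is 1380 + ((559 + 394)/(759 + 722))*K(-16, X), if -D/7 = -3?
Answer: 1380 + 3812*√13241/1481 ≈ 1676.2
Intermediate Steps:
D = 21 (D = -7*(-3) = 21)
X = -460 (X = -5*(2 + 21)*4 = -115*4 = -5*92 = -460)
1380 + ((559 + 394)/(759 + 722))*K(-16, X) = 1380 + ((559 + 394)/(759 + 722))*√((-16)² + (-460)²) = 1380 + (953/1481)*√(256 + 211600) = 1380 + (953*(1/1481))*√211856 = 1380 + 953*(4*√13241)/1481 = 1380 + 3812*√13241/1481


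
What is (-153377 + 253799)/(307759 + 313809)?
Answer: 50211/310784 ≈ 0.16156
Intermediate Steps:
(-153377 + 253799)/(307759 + 313809) = 100422/621568 = 100422*(1/621568) = 50211/310784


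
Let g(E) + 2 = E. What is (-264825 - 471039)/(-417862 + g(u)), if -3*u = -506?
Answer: 1103796/626543 ≈ 1.7617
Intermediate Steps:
u = 506/3 (u = -⅓*(-506) = 506/3 ≈ 168.67)
g(E) = -2 + E
(-264825 - 471039)/(-417862 + g(u)) = (-264825 - 471039)/(-417862 + (-2 + 506/3)) = -735864/(-417862 + 500/3) = -735864/(-1253086/3) = -735864*(-3/1253086) = 1103796/626543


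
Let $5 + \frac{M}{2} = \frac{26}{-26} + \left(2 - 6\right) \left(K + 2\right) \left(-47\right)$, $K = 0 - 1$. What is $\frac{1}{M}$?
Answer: $\frac{1}{364} \approx 0.0027473$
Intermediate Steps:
$K = -1$ ($K = 0 - 1 = -1$)
$M = 364$ ($M = -10 + 2 \left(\frac{26}{-26} + \left(2 - 6\right) \left(-1 + 2\right) \left(-47\right)\right) = -10 + 2 \left(26 \left(- \frac{1}{26}\right) + \left(2 - 6\right) 1 \left(-47\right)\right) = -10 + 2 \left(-1 + \left(-4\right) 1 \left(-47\right)\right) = -10 + 2 \left(-1 - -188\right) = -10 + 2 \left(-1 + 188\right) = -10 + 2 \cdot 187 = -10 + 374 = 364$)
$\frac{1}{M} = \frac{1}{364}$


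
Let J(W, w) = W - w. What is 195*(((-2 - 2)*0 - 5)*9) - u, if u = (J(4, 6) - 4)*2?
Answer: -8763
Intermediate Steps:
u = -12 (u = ((4 - 1*6) - 4)*2 = ((4 - 6) - 4)*2 = (-2 - 4)*2 = -6*2 = -12)
195*(((-2 - 2)*0 - 5)*9) - u = 195*(((-2 - 2)*0 - 5)*9) - 1*(-12) = 195*((-4*0 - 5)*9) + 12 = 195*((0 - 5)*9) + 12 = 195*(-5*9) + 12 = 195*(-45) + 12 = -8775 + 12 = -8763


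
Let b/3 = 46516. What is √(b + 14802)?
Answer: 105*√14 ≈ 392.87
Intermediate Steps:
b = 139548 (b = 3*46516 = 139548)
√(b + 14802) = √(139548 + 14802) = √154350 = 105*√14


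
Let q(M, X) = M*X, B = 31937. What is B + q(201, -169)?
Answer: -2032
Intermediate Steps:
B + q(201, -169) = 31937 + 201*(-169) = 31937 - 33969 = -2032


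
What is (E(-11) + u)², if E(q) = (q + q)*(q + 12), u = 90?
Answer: 4624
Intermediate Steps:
E(q) = 2*q*(12 + q) (E(q) = (2*q)*(12 + q) = 2*q*(12 + q))
(E(-11) + u)² = (2*(-11)*(12 - 11) + 90)² = (2*(-11)*1 + 90)² = (-22 + 90)² = 68² = 4624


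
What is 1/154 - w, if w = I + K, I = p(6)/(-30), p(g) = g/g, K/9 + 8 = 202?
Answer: -2016584/1155 ≈ -1746.0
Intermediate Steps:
K = 1746 (K = -72 + 9*202 = -72 + 1818 = 1746)
p(g) = 1
I = -1/30 (I = 1/(-30) = 1*(-1/30) = -1/30 ≈ -0.033333)
w = 52379/30 (w = -1/30 + 1746 = 52379/30 ≈ 1746.0)
1/154 - w = 1/154 - 1*52379/30 = 1/154 - 52379/30 = -2016584/1155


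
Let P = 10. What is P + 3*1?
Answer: 13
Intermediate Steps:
P + 3*1 = 10 + 3*1 = 10 + 3 = 13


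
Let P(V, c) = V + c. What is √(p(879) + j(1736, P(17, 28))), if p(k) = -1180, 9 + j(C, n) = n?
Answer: 2*I*√286 ≈ 33.823*I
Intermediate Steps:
j(C, n) = -9 + n
√(p(879) + j(1736, P(17, 28))) = √(-1180 + (-9 + (17 + 28))) = √(-1180 + (-9 + 45)) = √(-1180 + 36) = √(-1144) = 2*I*√286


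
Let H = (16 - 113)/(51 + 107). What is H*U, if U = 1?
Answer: -97/158 ≈ -0.61392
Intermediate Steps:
H = -97/158 ≈ -0.61392
H*U = -97/158*1 = -97/158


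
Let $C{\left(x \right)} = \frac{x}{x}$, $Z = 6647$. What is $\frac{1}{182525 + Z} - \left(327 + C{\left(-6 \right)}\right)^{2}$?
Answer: $- \frac{20351880447}{189172} \approx -1.0758 \cdot 10^{5}$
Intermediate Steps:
$C{\left(x \right)} = 1$
$\frac{1}{182525 + Z} - \left(327 + C{\left(-6 \right)}\right)^{2} = \frac{1}{182525 + 6647} - \left(327 + 1\right)^{2} = \frac{1}{189172} - 328^{2} = \frac{1}{189172} - 107584 = - \frac{20351880447}{189172}$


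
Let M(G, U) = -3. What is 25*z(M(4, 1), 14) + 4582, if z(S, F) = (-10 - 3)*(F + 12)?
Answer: -3868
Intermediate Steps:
z(S, F) = -156 - 13*F (z(S, F) = -13*(12 + F) = -156 - 13*F)
25*z(M(4, 1), 14) + 4582 = 25*(-156 - 13*14) + 4582 = 25*(-156 - 182) + 4582 = 25*(-338) + 4582 = -8450 + 4582 = -3868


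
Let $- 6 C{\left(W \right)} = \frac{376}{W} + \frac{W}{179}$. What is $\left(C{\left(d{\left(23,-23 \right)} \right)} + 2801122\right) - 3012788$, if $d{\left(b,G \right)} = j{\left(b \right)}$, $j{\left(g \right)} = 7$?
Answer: $- \frac{530457447}{2506} \approx -2.1168 \cdot 10^{5}$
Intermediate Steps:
$d{\left(b,G \right)} = 7$
$C{\left(W \right)} = - \frac{188}{3 W} - \frac{W}{1074}$ ($C{\left(W \right)} = - \frac{\frac{376}{W} + \frac{W}{179}}{6} = - \frac{188}{3 W} - \frac{W}{1074}$)
$\left(C{\left(d{\left(23,-23 \right)} \right)} + 2801122\right) - 3012788 = \left(\frac{-67304 - 7^{2}}{1074 \cdot 7} + 2801122\right) - 3012788 = \left(\frac{1}{1074} \cdot \frac{1}{7} \left(-67304 - 49\right) + 2801122\right) - 3012788 = \left(\frac{1}{1074} \cdot \frac{1}{7} \left(-67353\right) + 2801122\right) - 3012788 = \left(- \frac{22451}{2506} + 2801122\right) - 3012788 = \frac{7019589281}{2506} - 3012788 = - \frac{530457447}{2506}$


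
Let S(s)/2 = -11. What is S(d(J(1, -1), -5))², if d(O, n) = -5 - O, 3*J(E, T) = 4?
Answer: 484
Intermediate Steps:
J(E, T) = 4/3 (J(E, T) = (⅓)*4 = 4/3)
S(s) = -22 (S(s) = 2*(-11) = -22)
S(d(J(1, -1), -5))² = (-22)² = 484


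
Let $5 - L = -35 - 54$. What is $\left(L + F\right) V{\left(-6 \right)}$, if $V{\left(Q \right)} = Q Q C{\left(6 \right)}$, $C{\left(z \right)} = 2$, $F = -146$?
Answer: $-3744$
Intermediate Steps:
$L = 94$ ($L = 5 - \left(-35 - 54\right) = 5 - -89 = 5 + 89 = 94$)
$V{\left(Q \right)} = 2 Q^{2}$ ($V{\left(Q \right)} = Q Q 2 = Q^{2} \cdot 2 = 2 Q^{2}$)
$\left(L + F\right) V{\left(-6 \right)} = \left(94 - 146\right) 2 \left(-6\right)^{2} = - 52 \cdot 2 \cdot 36 = \left(-52\right) 72 = -3744$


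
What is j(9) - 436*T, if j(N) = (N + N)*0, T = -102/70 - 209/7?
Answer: 477856/35 ≈ 13653.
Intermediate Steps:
T = -1096/35 (T = -102*1/70 - 209*1/7 = -51/35 - 209/7 = -1096/35 ≈ -31.314)
j(N) = 0 (j(N) = (2*N)*0 = 0)
j(9) - 436*T = 0 - 436*(-1096/35) = 0 + 477856/35 = 477856/35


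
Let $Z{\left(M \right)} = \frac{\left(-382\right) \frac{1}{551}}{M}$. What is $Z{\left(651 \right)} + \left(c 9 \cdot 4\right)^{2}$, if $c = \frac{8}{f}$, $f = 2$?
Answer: $\frac{7438023554}{358701} \approx 20736.0$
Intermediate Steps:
$c = 4$ ($c = \frac{8}{2} = 8 \cdot \frac{1}{2} = 4$)
$Z{\left(M \right)} = - \frac{382}{551 M}$ ($Z{\left(M \right)} = \frac{\left(-382\right) \frac{1}{551}}{M} = - \frac{382}{551 M}$)
$Z{\left(651 \right)} + \left(c 9 \cdot 4\right)^{2} = - \frac{382}{551 \cdot 651} + \left(4 \cdot 9 \cdot 4\right)^{2} = \left(- \frac{382}{551}\right) \frac{1}{651} + \left(36 \cdot 4\right)^{2} = - \frac{382}{358701} + 144^{2} = - \frac{382}{358701} + 20736 = \frac{7438023554}{358701}$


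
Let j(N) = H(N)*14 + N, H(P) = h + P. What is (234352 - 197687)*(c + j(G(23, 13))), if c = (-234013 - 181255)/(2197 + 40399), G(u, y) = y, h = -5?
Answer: 44999247820/10649 ≈ 4.2257e+6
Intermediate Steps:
H(P) = -5 + P
j(N) = -70 + 15*N (j(N) = (-5 + N)*14 + N = (-70 + 14*N) + N = -70 + 15*N)
c = -103817/10649 (c = -415268/42596 = -415268*1/42596 = -103817/10649 ≈ -9.7490)
(234352 - 197687)*(c + j(G(23, 13))) = (234352 - 197687)*(-103817/10649 + (-70 + 15*13)) = 36665*(-103817/10649 + (-70 + 195)) = 36665*(-103817/10649 + 125) = 36665*(1227308/10649) = 44999247820/10649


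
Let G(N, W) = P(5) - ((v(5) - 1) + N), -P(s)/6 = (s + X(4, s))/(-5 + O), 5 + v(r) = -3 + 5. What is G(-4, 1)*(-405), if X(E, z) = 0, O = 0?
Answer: -5670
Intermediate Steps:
v(r) = -3 (v(r) = -5 + (-3 + 5) = -5 + 2 = -3)
P(s) = 6*s/5 (P(s) = -6*(s + 0)/(-5 + 0) = -6*s/(-5) = -6*s*(-1)/5 = -(-6)*s/5 = 6*s/5)
G(N, W) = 10 - N (G(N, W) = (6/5)*5 - ((-3 - 1) + N) = 6 - (-4 + N) = 6 + (4 - N) = 10 - N)
G(-4, 1)*(-405) = (10 - 1*(-4))*(-405) = (10 + 4)*(-405) = 14*(-405) = -5670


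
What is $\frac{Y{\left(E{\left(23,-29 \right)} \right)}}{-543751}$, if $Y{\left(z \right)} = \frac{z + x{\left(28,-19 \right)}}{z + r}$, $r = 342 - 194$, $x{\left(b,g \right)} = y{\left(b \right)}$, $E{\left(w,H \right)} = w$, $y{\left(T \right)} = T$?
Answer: $- \frac{17}{30993807} \approx -5.485 \cdot 10^{-7}$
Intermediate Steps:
$x{\left(b,g \right)} = b$
$r = 148$
$Y{\left(z \right)} = \frac{28 + z}{148 + z}$ ($Y{\left(z \right)} = \frac{z + 28}{z + 148} = \frac{28 + z}{148 + z}$)
$\frac{Y{\left(E{\left(23,-29 \right)} \right)}}{-543751} = \frac{\frac{1}{148 + 23} \left(28 + 23\right)}{-543751} = \frac{1}{171} \cdot 51 \left(- \frac{1}{543751}\right) = \frac{17}{57} \left(- \frac{1}{543751}\right) = - \frac{17}{30993807}$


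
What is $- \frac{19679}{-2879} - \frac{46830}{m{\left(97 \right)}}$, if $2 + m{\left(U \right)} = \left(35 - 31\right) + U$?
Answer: $- \frac{44291783}{95007} \approx -466.19$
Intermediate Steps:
$m{\left(U \right)} = 2 + U$ ($m{\left(U \right)} = -2 + \left(\left(35 - 31\right) + U\right) = -2 + \left(4 + U\right) = 2 + U$)
$- \frac{19679}{-2879} - \frac{46830}{m{\left(97 \right)}} = - \frac{19679}{-2879} - \frac{46830}{2 + 97} = \left(-19679\right) \left(- \frac{1}{2879}\right) - \frac{46830}{99} = \frac{19679}{2879} - \frac{15610}{33} = - \frac{44291783}{95007}$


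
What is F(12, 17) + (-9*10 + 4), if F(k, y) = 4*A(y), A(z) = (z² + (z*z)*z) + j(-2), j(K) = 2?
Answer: 20730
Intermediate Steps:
A(z) = 2 + z² + z³ (A(z) = (z² + (z*z)*z) + 2 = (z² + z²*z) + 2 = (z² + z³) + 2 = 2 + z² + z³)
F(k, y) = 8 + 4*y² + 4*y³ (F(k, y) = 4*(2 + y² + y³) = 8 + 4*y² + 4*y³)
F(12, 17) + (-9*10 + 4) = (8 + 4*17² + 4*17³) + (-9*10 + 4) = (8 + 4*289 + 4*4913) + (-90 + 4) = (8 + 1156 + 19652) - 86 = 20816 - 86 = 20730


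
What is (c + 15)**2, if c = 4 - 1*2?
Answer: 289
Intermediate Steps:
c = 2 (c = 4 - 2 = 2)
(c + 15)**2 = (2 + 15)**2 = 17**2 = 289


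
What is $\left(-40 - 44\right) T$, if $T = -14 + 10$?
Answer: $336$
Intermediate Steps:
$T = -4$
$\left(-40 - 44\right) T = \left(-40 - 44\right) \left(-4\right) = \left(-84\right) \left(-4\right) = 336$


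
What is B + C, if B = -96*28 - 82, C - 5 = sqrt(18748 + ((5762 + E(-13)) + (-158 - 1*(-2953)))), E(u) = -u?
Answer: -2765 + sqrt(27318) ≈ -2599.7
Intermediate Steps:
C = 5 + sqrt(27318) (C = 5 + sqrt(18748 + ((5762 - 1*(-13)) + (-158 - 1*(-2953)))) = 5 + sqrt(18748 + ((5762 + 13) + (-158 + 2953))) = 5 + sqrt(18748 + (5775 + 2795)) = 5 + sqrt(18748 + 8570) = 5 + sqrt(27318) ≈ 170.28)
B = -2770 (B = -2688 - 82 = -2770)
B + C = -2770 + (5 + sqrt(27318)) = -2765 + sqrt(27318)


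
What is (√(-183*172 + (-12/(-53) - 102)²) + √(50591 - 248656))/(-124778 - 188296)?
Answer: I*(-53*√198065 - 4*√3707553)/16592922 ≈ -0.0018857*I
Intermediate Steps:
(√(-183*172 + (-12/(-53) - 102)²) + √(50591 - 248656))/(-124778 - 188296) = (√(-31476 + (-12*(-1/53) - 102)²) + √(-198065))/(-313074) = (√(-31476 + (12/53 - 102)²) + I*√198065)*(-1/313074) = (√(-31476 + (-5394/53)²) + I*√198065)*(-1/313074) = (√(-31476 + 29095236/2809) + I*√198065)*(-1/313074) = (√(-59320848/2809) + I*√198065)*(-1/313074) = (4*I*√3707553/53 + I*√198065)*(-1/313074) = (I*√198065 + 4*I*√3707553/53)*(-1/313074) = -2*I*√3707553/8296461 - I*√198065/313074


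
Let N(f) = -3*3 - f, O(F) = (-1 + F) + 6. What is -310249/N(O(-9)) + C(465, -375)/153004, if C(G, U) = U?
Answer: 47469336121/765020 ≈ 62050.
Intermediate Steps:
O(F) = 5 + F
N(f) = -9 - f (N(f) = -1*9 - f = -9 - f)
-310249/N(O(-9)) + C(465, -375)/153004 = -310249/(-9 - (5 - 9)) - 375/153004 = -310249/(-9 - 1*(-4)) - 375*1/153004 = -310249/(-9 + 4) - 375/153004 = -310249/(-5) - 375/153004 = -310249*(-1/5) - 375/153004 = 310249/5 - 375/153004 = 47469336121/765020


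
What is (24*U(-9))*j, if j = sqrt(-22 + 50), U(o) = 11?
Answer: 528*sqrt(7) ≈ 1397.0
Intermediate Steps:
j = 2*sqrt(7) (j = sqrt(28) = 2*sqrt(7) ≈ 5.2915)
(24*U(-9))*j = (24*11)*(2*sqrt(7)) = 264*(2*sqrt(7)) = 528*sqrt(7)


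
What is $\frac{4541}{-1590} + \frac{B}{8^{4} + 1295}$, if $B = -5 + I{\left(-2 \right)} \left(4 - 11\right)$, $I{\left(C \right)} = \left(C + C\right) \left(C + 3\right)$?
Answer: $- \frac{8147987}{2857230} \approx -2.8517$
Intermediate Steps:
$I{\left(C \right)} = 2 C \left(3 + C\right)$
$B = 23$ ($B = -5 + 2 \left(-2\right) \left(3 - 2\right) \left(4 - 11\right) = -5 + 2 \left(-2\right) 1 \left(-7\right) = -5 - -28 = -5 + 28 = 23$)
$\frac{4541}{-1590} + \frac{B}{8^{4} + 1295} = \frac{4541}{-1590} + \frac{23}{8^{4} + 1295} = 4541 \left(- \frac{1}{1590}\right) + \frac{23}{4096 + 1295} = - \frac{4541}{1590} + \frac{23}{5391} = - \frac{8147987}{2857230}$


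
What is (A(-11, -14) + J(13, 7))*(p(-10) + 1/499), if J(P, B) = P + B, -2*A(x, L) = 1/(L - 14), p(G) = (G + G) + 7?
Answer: -3635403/13972 ≈ -260.19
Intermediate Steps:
p(G) = 7 + 2*G (p(G) = 2*G + 7 = 7 + 2*G)
A(x, L) = -1/(2*(-14 + L)) (A(x, L) = -1/(2*(L - 14)) = -1/(2*(-14 + L)))
J(P, B) = B + P
(A(-11, -14) + J(13, 7))*(p(-10) + 1/499) = (-1/(-28 + 2*(-14)) + (7 + 13))*((7 + 2*(-10)) + 1/499) = (-1/(-28 - 28) + 20)*((7 - 20) + 1/499) = (-1/(-56) + 20)*(-13 + 1/499) = (-1*(-1/56) + 20)*(-6486/499) = (1/56 + 20)*(-6486/499) = (1121/56)*(-6486/499) = -3635403/13972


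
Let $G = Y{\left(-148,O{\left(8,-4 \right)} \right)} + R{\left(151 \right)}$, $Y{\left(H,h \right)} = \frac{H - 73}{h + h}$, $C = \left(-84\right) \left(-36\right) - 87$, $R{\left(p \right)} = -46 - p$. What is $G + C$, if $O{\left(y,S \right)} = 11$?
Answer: $\frac{60059}{22} \approx 2730.0$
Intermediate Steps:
$C = 2937$ ($C = 3024 - 87 = 2937$)
$Y{\left(H,h \right)} = \frac{-73 + H}{2 h}$
$G = - \frac{4555}{22}$ ($G = \frac{-73 - 148}{2 \cdot 11} - 197 = \frac{1}{2} \cdot \frac{1}{11} \left(-221\right) - 197 = - \frac{221}{22} - 197 = - \frac{4555}{22} \approx -207.05$)
$G + C = - \frac{4555}{22} + 2937 = \frac{60059}{22}$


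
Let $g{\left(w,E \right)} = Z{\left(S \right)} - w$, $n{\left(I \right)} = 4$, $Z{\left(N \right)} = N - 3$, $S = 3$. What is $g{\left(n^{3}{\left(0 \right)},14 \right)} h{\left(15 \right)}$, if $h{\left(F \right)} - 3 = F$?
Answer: $-1152$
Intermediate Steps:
$h{\left(F \right)} = 3 + F$
$Z{\left(N \right)} = -3 + N$
$g{\left(w,E \right)} = - w$ ($g{\left(w,E \right)} = \left(-3 + 3\right) - w = 0 - w = - w$)
$g{\left(n^{3}{\left(0 \right)},14 \right)} h{\left(15 \right)} = - 4^{3} \left(3 + 15\right) = \left(-1\right) 64 \cdot 18 = \left(-64\right) 18 = -1152$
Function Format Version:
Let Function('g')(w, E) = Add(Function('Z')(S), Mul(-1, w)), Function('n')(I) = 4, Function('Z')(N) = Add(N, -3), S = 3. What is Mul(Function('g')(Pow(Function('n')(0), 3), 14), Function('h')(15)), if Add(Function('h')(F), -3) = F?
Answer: -1152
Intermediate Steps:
Function('h')(F) = Add(3, F)
Function('Z')(N) = Add(-3, N)
Function('g')(w, E) = Mul(-1, w) (Function('g')(w, E) = Add(Add(-3, 3), Mul(-1, w)) = Add(0, Mul(-1, w)) = Mul(-1, w))
Mul(Function('g')(Pow(Function('n')(0), 3), 14), Function('h')(15)) = Mul(Mul(-1, Pow(4, 3)), Add(3, 15)) = Mul(Mul(-1, 64), 18) = Mul(-64, 18) = -1152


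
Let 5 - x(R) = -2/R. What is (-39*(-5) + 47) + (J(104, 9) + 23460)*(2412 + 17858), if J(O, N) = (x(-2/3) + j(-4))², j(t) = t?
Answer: 475615522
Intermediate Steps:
x(R) = 5 + 2/R (x(R) = 5 - (-2)/R = 5 + 2/R)
J(O, N) = 4 (J(O, N) = ((5 + 2/((-2/3))) - 4)² = ((5 + 2/((-2*⅓))) - 4)² = ((5 + 2/(-⅔)) - 4)² = ((5 + 2*(-3/2)) - 4)² = ((5 - 3) - 4)² = (2 - 4)² = (-2)² = 4)
(-39*(-5) + 47) + (J(104, 9) + 23460)*(2412 + 17858) = (-39*(-5) + 47) + (4 + 23460)*(2412 + 17858) = (195 + 47) + 23464*20270 = 242 + 475615280 = 475615522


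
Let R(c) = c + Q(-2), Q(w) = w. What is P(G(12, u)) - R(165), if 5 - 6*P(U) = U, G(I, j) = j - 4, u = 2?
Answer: -971/6 ≈ -161.83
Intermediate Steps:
G(I, j) = -4 + j
P(U) = ⅚ - U/6
R(c) = -2 + c (R(c) = c - 2 = -2 + c)
P(G(12, u)) - R(165) = (⅚ - (-4 + 2)/6) - (-2 + 165) = (⅚ - ⅙*(-2)) - 1*163 = (⅚ + ⅓) - 163 = 7/6 - 163 = -971/6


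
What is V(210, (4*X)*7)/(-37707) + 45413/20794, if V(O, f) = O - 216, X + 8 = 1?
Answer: 570837585/261359786 ≈ 2.1841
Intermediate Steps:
X = -7 (X = -8 + 1 = -7)
V(O, f) = -216 + O
V(210, (4*X)*7)/(-37707) + 45413/20794 = (-216 + 210)/(-37707) + 45413/20794 = -6*(-1/37707) + 45413*(1/20794) = 2/12569 + 45413/20794 = 570837585/261359786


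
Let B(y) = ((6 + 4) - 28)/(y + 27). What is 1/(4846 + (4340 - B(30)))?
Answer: 19/174540 ≈ 0.00010886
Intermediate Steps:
B(y) = -18/(27 + y) (B(y) = (10 - 28)/(27 + y) = -18/(27 + y))
1/(4846 + (4340 - B(30))) = 1/(4846 + (4340 - (-18)/(27 + 30))) = 1/(4846 + (4340 - (-18)/57)) = 1/(4846 + (4340 - 1*(-6/19))) = 1/(4846 + (4340 + 6/19)) = 1/(4846 + 82466/19) = 1/(174540/19) = 19/174540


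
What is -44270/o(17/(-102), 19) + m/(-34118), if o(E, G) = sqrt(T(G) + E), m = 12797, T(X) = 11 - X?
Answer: -12797/34118 + 44270*I*sqrt(6)/7 ≈ -0.37508 + 15491.0*I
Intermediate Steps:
o(E, G) = sqrt(11 + E - G) (o(E, G) = sqrt((11 - G) + E) = sqrt(11 + E - G))
-44270/o(17/(-102), 19) + m/(-34118) = -44270/sqrt(11 + 17/(-102) - 1*19) + 12797/(-34118) = -44270/sqrt(11 + 17*(-1/102) - 19) + 12797*(-1/34118) = -44270/sqrt(11 - 1/6 - 19) - 12797/34118 = -44270*(-I*sqrt(6)/7) - 12797/34118 = -(-44270)*I*sqrt(6)/7 - 12797/34118 = 44270*I*sqrt(6)/7 - 12797/34118 = -12797/34118 + 44270*I*sqrt(6)/7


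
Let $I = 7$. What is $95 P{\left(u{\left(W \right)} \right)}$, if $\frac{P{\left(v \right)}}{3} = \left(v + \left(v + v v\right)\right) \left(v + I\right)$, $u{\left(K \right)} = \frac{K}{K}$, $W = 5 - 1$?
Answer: $6840$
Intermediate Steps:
$W = 4$
$u{\left(K \right)} = 1$
$P{\left(v \right)} = 3 \left(7 + v\right) \left(v^{2} + 2 v\right)$ ($P{\left(v \right)} = 3 \left(v + \left(v + v v\right)\right) \left(v + 7\right) = 3 \left(v + \left(v + v^{2}\right)\right) \left(7 + v\right) = 3 \left(v^{2} + 2 v\right) \left(7 + v\right) = 3 \left(7 + v\right) \left(v^{2} + 2 v\right)$)
$95 P{\left(u{\left(W \right)} \right)} = 95 \cdot 3 \cdot 1 \left(14 + 1^{2} + 9 \cdot 1\right) = 95 \cdot 3 \cdot 1 \left(14 + 1 + 9\right) = 95 \cdot 3 \cdot 1 \cdot 24 = 95 \cdot 72 = 6840$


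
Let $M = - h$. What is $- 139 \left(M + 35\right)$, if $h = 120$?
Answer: $11815$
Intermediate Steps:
$M = -120$ ($M = \left(-1\right) 120 = -120$)
$- 139 \left(M + 35\right) = - 139 \left(-120 + 35\right) = \left(-139\right) \left(-85\right) = 11815$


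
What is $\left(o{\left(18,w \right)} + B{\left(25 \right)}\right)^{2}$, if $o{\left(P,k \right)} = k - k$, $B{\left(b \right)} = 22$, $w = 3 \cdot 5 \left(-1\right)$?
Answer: $484$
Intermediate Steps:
$w = -15$ ($w = 15 \left(-1\right) = -15$)
$o{\left(P,k \right)} = 0$
$\left(o{\left(18,w \right)} + B{\left(25 \right)}\right)^{2} = \left(0 + 22\right)^{2} = 22^{2} = 484$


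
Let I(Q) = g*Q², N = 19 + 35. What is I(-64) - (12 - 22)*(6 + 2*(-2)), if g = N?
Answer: 221204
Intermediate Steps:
N = 54
g = 54
I(Q) = 54*Q²
I(-64) - (12 - 22)*(6 + 2*(-2)) = 54*(-64)² - (12 - 22)*(6 + 2*(-2)) = 54*4096 - (-10)*(6 - 4) = 221184 - (-10)*2 = 221184 - 1*(-20) = 221184 + 20 = 221204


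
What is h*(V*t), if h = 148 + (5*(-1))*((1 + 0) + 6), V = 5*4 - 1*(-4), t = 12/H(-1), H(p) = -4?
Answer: -8136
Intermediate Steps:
t = -3 (t = 12/(-4) = 12*(-¼) = -3)
V = 24 (V = 20 + 4 = 24)
h = 113 (h = 148 - 5*(1 + 6) = 148 - 5*7 = 148 - 35 = 113)
h*(V*t) = 113*(24*(-3)) = 113*(-72) = -8136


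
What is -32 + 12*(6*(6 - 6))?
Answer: -32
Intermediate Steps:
-32 + 12*(6*(6 - 6)) = -32 + 12*(6*0) = -32 + 12*0 = -32 + 0 = -32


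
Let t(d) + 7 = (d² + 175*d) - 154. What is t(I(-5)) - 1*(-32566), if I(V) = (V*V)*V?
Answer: 26155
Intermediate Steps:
I(V) = V³ (I(V) = V²*V = V³)
t(d) = -161 + d² + 175*d (t(d) = -7 + ((d² + 175*d) - 154) = -7 + (-154 + d² + 175*d) = -161 + d² + 175*d)
t(I(-5)) - 1*(-32566) = (-161 + ((-5)³)² + 175*(-5)³) - 1*(-32566) = (-161 + (-125)² + 175*(-125)) + 32566 = (-161 + 15625 - 21875) + 32566 = -6411 + 32566 = 26155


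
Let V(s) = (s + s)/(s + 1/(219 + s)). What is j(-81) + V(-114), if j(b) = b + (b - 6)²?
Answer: 89647812/11969 ≈ 7490.0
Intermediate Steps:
j(b) = b + (-6 + b)²
V(s) = 2*s/(s + 1/(219 + s)) (V(s) = (2*s)/(s + 1/(219 + s)) = 2*s/(s + 1/(219 + s)))
j(-81) + V(-114) = (-81 + (-6 - 81)²) + 2*(-114)*(219 - 114)/(1 + (-114)² + 219*(-114)) = (-81 + (-87)²) + 2*(-114)*105/(1 + 12996 - 24966) = (-81 + 7569) + 2*(-114)*105/(-11969) = 7488 + 2*(-114)*(-1/11969)*105 = 7488 + 23940/11969 = 89647812/11969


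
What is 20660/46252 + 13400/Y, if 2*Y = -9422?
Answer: -130611885/54473293 ≈ -2.3977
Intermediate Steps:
Y = -4711 (Y = (½)*(-9422) = -4711)
20660/46252 + 13400/Y = 20660/46252 + 13400/(-4711) = 20660*(1/46252) + 13400*(-1/4711) = 5165/11563 - 13400/4711 = -130611885/54473293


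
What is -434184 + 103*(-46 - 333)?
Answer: -473221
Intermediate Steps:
-434184 + 103*(-46 - 333) = -434184 + 103*(-379) = -434184 - 39037 = -473221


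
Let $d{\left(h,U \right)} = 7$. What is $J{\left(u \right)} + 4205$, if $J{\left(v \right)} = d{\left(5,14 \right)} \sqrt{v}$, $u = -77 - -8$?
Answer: $4205 + 7 i \sqrt{69} \approx 4205.0 + 58.146 i$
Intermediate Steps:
$u = -69$ ($u = -77 + 8 = -69$)
$J{\left(v \right)} = 7 \sqrt{v}$
$J{\left(u \right)} + 4205 = 7 \sqrt{-69} + 4205 = 7 i \sqrt{69} + 4205 = 4205 + 7 i \sqrt{69}$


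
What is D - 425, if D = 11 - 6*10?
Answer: -474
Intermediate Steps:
D = -49 (D = 11 - 60 = -49)
D - 425 = -49 - 425 = -474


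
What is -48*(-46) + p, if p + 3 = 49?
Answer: 2254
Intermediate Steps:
p = 46 (p = -3 + 49 = 46)
-48*(-46) + p = -48*(-46) + 46 = 2208 + 46 = 2254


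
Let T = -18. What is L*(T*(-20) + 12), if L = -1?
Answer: -372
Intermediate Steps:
L*(T*(-20) + 12) = -(-18*(-20) + 12) = -(360 + 12) = -1*372 = -372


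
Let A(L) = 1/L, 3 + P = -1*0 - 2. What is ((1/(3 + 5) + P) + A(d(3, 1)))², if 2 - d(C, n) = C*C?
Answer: 78961/3136 ≈ 25.179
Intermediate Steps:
P = -5 (P = -3 + (-1*0 - 2) = -3 + (0 - 2) = -3 - 2 = -5)
d(C, n) = 2 - C² (d(C, n) = 2 - C*C = 2 - C²)
((1/(3 + 5) + P) + A(d(3, 1)))² = ((1/(3 + 5) - 5) + 1/(2 - 1*3²))² = ((1/8 - 5) + 1/(2 - 1*9))² = ((1*(⅛) - 5) + 1/(2 - 9))² = ((⅛ - 5) + 1/(-7))² = (-39/8 - ⅐)² = (-281/56)² = 78961/3136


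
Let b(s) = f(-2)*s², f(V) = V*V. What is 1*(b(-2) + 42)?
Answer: 58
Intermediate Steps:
f(V) = V²
b(s) = 4*s² (b(s) = (-2)²*s² = 4*s²)
1*(b(-2) + 42) = 1*(4*(-2)² + 42) = 1*(4*4 + 42) = 1*(16 + 42) = 1*58 = 58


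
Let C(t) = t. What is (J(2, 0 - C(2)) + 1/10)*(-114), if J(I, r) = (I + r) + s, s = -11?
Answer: 6213/5 ≈ 1242.6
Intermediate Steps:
J(I, r) = -11 + I + r (J(I, r) = (I + r) - 11 = -11 + I + r)
(J(2, 0 - C(2)) + 1/10)*(-114) = ((-11 + 2 + (0 - 1*2)) + 1/10)*(-114) = ((-11 + 2 + (0 - 2)) + ⅒)*(-114) = ((-11 + 2 - 2) + ⅒)*(-114) = (-11 + ⅒)*(-114) = -109/10*(-114) = 6213/5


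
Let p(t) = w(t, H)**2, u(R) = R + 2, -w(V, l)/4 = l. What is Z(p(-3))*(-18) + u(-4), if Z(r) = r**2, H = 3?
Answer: -373250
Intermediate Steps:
w(V, l) = -4*l
u(R) = 2 + R
p(t) = 144 (p(t) = (-4*3)**2 = (-12)**2 = 144)
Z(p(-3))*(-18) + u(-4) = 144**2*(-18) + (2 - 4) = 20736*(-18) - 2 = -373248 - 2 = -373250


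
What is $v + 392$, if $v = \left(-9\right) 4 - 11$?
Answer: $345$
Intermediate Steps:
$v = -47$ ($v = -36 - 11 = -47$)
$v + 392 = -47 + 392 = 345$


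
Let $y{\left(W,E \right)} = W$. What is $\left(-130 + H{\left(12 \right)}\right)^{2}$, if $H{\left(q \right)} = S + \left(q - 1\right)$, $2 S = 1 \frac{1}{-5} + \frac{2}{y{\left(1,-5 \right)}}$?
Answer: $\frac{1394761}{100} \approx 13948.0$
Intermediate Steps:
$S = \frac{9}{10}$ ($S = \frac{1 \frac{1}{-5} + \frac{2}{1}}{2} = \frac{1 \left(- \frac{1}{5}\right) + 2 \cdot 1}{2} = \frac{- \frac{1}{5} + 2}{2} = \frac{1}{2} \cdot \frac{9}{5} = \frac{9}{10} \approx 0.9$)
$H{\left(q \right)} = - \frac{1}{10} + q$ ($H{\left(q \right)} = \frac{9}{10} + \left(q - 1\right) = \frac{9}{10} + \left(-1 + q\right) = - \frac{1}{10} + q$)
$\left(-130 + H{\left(12 \right)}\right)^{2} = \left(-130 + \left(- \frac{1}{10} + 12\right)\right)^{2} = \left(-130 + \frac{119}{10}\right)^{2} = \left(- \frac{1181}{10}\right)^{2} = \frac{1394761}{100}$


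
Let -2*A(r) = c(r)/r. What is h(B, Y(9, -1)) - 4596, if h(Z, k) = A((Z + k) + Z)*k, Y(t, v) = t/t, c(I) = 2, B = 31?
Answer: -289549/63 ≈ -4596.0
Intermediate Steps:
A(r) = -1/r
Y(t, v) = 1
h(Z, k) = -k/(k + 2*Z) (h(Z, k) = (-1/((Z + k) + Z))*k = (-1/(k + 2*Z))*k = -k/(k + 2*Z))
h(B, Y(9, -1)) - 4596 = -1*1/(1 + 2*31) - 4596 = -1*1/(1 + 62) - 4596 = -1*1/63 - 4596 = -1*1*1/63 - 4596 = -1/63 - 4596 = -289549/63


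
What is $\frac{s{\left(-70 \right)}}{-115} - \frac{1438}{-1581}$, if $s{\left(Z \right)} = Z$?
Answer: $\frac{55208}{36363} \approx 1.5182$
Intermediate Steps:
$\frac{s{\left(-70 \right)}}{-115} - \frac{1438}{-1581} = - \frac{70}{-115} - \frac{1438}{-1581} = \left(-70\right) \left(- \frac{1}{115}\right) - - \frac{1438}{1581} = \frac{14}{23} + \frac{1438}{1581} = \frac{55208}{36363}$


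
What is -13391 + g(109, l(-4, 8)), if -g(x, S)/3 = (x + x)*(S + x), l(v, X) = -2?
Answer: -83369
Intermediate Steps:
g(x, S) = -6*x*(S + x) (g(x, S) = -3*(x + x)*(S + x) = -3*2*x*(S + x) = -6*x*(S + x))
-13391 + g(109, l(-4, 8)) = -13391 - 6*109*(-2 + 109) = -13391 - 6*109*107 = -13391 - 69978 = -83369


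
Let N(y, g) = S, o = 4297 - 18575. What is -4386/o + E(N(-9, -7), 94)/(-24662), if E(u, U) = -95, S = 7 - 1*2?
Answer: 4441/14278 ≈ 0.31104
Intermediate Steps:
o = -14278
S = 5 (S = 7 - 2 = 5)
N(y, g) = 5
-4386/o + E(N(-9, -7), 94)/(-24662) = -4386/(-14278) - 95/(-24662) = -4386*(-1/14278) - 95*(-1/24662) = 2193/7139 + 5/1298 = 4441/14278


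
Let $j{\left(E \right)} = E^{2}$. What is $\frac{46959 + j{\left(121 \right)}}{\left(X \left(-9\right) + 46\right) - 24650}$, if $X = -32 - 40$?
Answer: $- \frac{15400}{5989} \approx -2.5714$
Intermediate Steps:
$X = -72$
$\frac{46959 + j{\left(121 \right)}}{\left(X \left(-9\right) + 46\right) - 24650} = \frac{46959 + 121^{2}}{\left(\left(-72\right) \left(-9\right) + 46\right) - 24650} = \frac{46959 + 14641}{\left(648 + 46\right) - 24650} = \frac{61600}{694 - 24650} = \frac{61600}{-23956} = 61600 \left(- \frac{1}{23956}\right) = - \frac{15400}{5989}$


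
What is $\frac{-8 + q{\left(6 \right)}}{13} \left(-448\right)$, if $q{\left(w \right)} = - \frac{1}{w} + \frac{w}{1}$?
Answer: $\frac{224}{3} \approx 74.667$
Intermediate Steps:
$q{\left(w \right)} = w - \frac{1}{w}$ ($q{\left(w \right)} = - \frac{1}{w} + w 1 = - \frac{1}{w} + w = w - \frac{1}{w}$)
$\frac{-8 + q{\left(6 \right)}}{13} \left(-448\right) = \frac{-8 + \left(6 - \frac{1}{6}\right)}{13} \left(-448\right) = \left(-8 + \left(6 - \frac{1}{6}\right)\right) \frac{1}{13} \left(-448\right) = \left(-8 + \frac{35}{6}\right) \frac{1}{13} \left(-448\right) = \left(- \frac{13}{6}\right) \frac{1}{13} \left(-448\right) = \left(- \frac{1}{6}\right) \left(-448\right) = \frac{224}{3}$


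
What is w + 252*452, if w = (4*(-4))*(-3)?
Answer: 113952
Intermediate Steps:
w = 48 (w = -16*(-3) = 48)
w + 252*452 = 48 + 252*452 = 48 + 113904 = 113952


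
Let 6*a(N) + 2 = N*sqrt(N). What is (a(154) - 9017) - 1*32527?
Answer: -124633/3 + 77*sqrt(154)/3 ≈ -41226.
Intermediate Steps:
a(N) = -1/3 + N**(3/2)/6 (a(N) = -1/3 + (N*sqrt(N))/6 = -1/3 + N**(3/2)/6)
(a(154) - 9017) - 1*32527 = ((-1/3 + 154**(3/2)/6) - 9017) - 1*32527 = ((-1/3 + (154*sqrt(154))/6) - 9017) - 32527 = ((-1/3 + 77*sqrt(154)/3) - 9017) - 32527 = (-27052/3 + 77*sqrt(154)/3) - 32527 = -124633/3 + 77*sqrt(154)/3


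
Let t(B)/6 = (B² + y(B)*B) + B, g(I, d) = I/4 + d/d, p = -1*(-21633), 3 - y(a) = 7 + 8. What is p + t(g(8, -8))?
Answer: 21489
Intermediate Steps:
y(a) = -12 (y(a) = 3 - (7 + 8) = 3 - 1*15 = 3 - 15 = -12)
p = 21633
g(I, d) = 1 + I/4 (g(I, d) = I*(¼) + 1 = I/4 + 1 = 1 + I/4)
t(B) = -66*B + 6*B² (t(B) = 6*((B² - 12*B) + B) = 6*(B² - 11*B) = -66*B + 6*B²)
p + t(g(8, -8)) = 21633 + 6*(1 + (¼)*8)*(-11 + (1 + (¼)*8)) = 21633 + 6*(1 + 2)*(-11 + (1 + 2)) = 21633 + 6*3*(-11 + 3) = 21633 + 6*3*(-8) = 21633 - 144 = 21489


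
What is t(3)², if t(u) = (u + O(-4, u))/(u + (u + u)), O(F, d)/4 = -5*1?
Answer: 289/81 ≈ 3.5679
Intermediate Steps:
O(F, d) = -20 (O(F, d) = 4*(-5*1) = 4*(-5) = -20)
t(u) = (-20 + u)/(3*u) (t(u) = (u - 20)/(u + (u + u)) = (-20 + u)/(u + 2*u) = (-20 + u)/((3*u)) = (-20 + u)*(1/(3*u)) = (-20 + u)/(3*u))
t(3)² = ((⅓)*(-20 + 3)/3)² = ((⅓)*(⅓)*(-17))² = (-17/9)² = 289/81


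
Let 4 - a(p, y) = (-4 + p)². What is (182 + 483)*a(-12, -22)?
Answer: -167580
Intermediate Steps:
a(p, y) = 4 - (-4 + p)²
(182 + 483)*a(-12, -22) = (182 + 483)*(4 - (-4 - 12)²) = 665*(4 - 1*(-16)²) = 665*(4 - 1*256) = 665*(4 - 256) = 665*(-252) = -167580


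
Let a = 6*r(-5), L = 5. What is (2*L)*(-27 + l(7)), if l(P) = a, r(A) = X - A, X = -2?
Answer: -90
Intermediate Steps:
r(A) = -2 - A
a = 18 (a = 6*(-2 - 1*(-5)) = 6*(-2 + 5) = 6*3 = 18)
l(P) = 18
(2*L)*(-27 + l(7)) = (2*5)*(-27 + 18) = 10*(-9) = -90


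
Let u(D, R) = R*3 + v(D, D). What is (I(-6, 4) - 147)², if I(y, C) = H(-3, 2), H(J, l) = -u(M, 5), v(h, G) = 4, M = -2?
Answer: 27556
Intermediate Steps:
u(D, R) = 4 + 3*R (u(D, R) = R*3 + 4 = 3*R + 4 = 4 + 3*R)
H(J, l) = -19 (H(J, l) = -(4 + 3*5) = -(4 + 15) = -1*19 = -19)
I(y, C) = -19
(I(-6, 4) - 147)² = (-19 - 147)² = (-166)² = 27556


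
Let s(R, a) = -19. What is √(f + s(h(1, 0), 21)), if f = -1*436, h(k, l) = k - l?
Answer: I*√455 ≈ 21.331*I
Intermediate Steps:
f = -436
√(f + s(h(1, 0), 21)) = √(-436 - 19) = √(-455) = I*√455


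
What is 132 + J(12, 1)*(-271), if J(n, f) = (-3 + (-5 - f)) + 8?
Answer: 403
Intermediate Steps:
J(n, f) = -f (J(n, f) = (-8 - f) + 8 = -f)
132 + J(12, 1)*(-271) = 132 - 1*1*(-271) = 132 - 1*(-271) = 132 + 271 = 403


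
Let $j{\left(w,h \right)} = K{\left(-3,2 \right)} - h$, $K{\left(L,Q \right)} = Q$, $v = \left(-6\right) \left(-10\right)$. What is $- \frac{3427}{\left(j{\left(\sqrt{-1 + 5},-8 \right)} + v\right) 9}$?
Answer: $- \frac{3427}{630} \approx -5.4397$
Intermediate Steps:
$v = 60$
$j{\left(w,h \right)} = 2 - h$
$- \frac{3427}{\left(j{\left(\sqrt{-1 + 5},-8 \right)} + v\right) 9} = - \frac{3427}{\left(\left(2 - -8\right) + 60\right) 9} = - \frac{3427}{\left(\left(2 + 8\right) + 60\right) 9} = - \frac{3427}{\left(10 + 60\right) 9} = - \frac{3427}{70 \cdot 9} = - \frac{3427}{630}$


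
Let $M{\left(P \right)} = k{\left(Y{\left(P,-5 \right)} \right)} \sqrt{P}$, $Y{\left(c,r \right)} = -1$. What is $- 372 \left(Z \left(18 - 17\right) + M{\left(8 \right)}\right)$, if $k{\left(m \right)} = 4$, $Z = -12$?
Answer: $4464 - 2976 \sqrt{2} \approx 255.3$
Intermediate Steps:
$M{\left(P \right)} = 4 \sqrt{P}$
$- 372 \left(Z \left(18 - 17\right) + M{\left(8 \right)}\right) = - 372 \left(- 12 \left(18 - 17\right) + 4 \sqrt{8}\right) = - 372 \left(\left(-12\right) 1 + 4 \cdot 2 \sqrt{2}\right) = - 372 \left(-12 + 8 \sqrt{2}\right) = 4464 - 2976 \sqrt{2}$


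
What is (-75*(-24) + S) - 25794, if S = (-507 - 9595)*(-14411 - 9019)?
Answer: 236665866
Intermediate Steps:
S = 236689860 (S = -10102*(-23430) = 236689860)
(-75*(-24) + S) - 25794 = (-75*(-24) + 236689860) - 25794 = (1800 + 236689860) - 25794 = 236691660 - 25794 = 236665866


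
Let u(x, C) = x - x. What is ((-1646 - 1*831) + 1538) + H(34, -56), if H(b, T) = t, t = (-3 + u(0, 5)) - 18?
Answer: -960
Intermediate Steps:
u(x, C) = 0
t = -21 (t = (-3 + 0) - 18 = -3 - 18 = -21)
H(b, T) = -21
((-1646 - 1*831) + 1538) + H(34, -56) = ((-1646 - 1*831) + 1538) - 21 = ((-1646 - 831) + 1538) - 21 = (-2477 + 1538) - 21 = -939 - 21 = -960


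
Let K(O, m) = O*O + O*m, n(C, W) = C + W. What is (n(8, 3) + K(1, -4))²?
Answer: 64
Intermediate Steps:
K(O, m) = O² + O*m
(n(8, 3) + K(1, -4))² = ((8 + 3) + 1*(1 - 4))² = (11 + 1*(-3))² = (11 - 3)² = 8² = 64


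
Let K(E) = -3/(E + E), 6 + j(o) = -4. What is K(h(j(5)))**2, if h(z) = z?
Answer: 9/400 ≈ 0.022500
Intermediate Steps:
j(o) = -10 (j(o) = -6 - 4 = -10)
K(E) = -3/(2*E)
K(h(j(5)))**2 = (-3/2/(-10))**2 = (-3/2*(-1/10))**2 = (3/20)**2 = 9/400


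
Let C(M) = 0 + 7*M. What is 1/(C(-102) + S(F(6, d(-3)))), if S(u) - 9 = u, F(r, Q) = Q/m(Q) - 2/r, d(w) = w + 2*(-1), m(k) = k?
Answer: -3/2113 ≈ -0.0014198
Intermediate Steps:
C(M) = 7*M
d(w) = -2 + w (d(w) = w - 2 = -2 + w)
F(r, Q) = 1 - 2/r (F(r, Q) = Q/Q - 2/r = 1 - 2/r)
S(u) = 9 + u
1/(C(-102) + S(F(6, d(-3)))) = 1/(7*(-102) + (9 + (-2 + 6)/6)) = 1/(-714 + (9 + (1/6)*4)) = 1/(-714 + (9 + 2/3)) = 1/(-714 + 29/3) = 1/(-2113/3) = -3/2113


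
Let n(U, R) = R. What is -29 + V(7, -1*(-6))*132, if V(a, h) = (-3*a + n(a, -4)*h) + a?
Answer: -5045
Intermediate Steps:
V(a, h) = -4*h - 2*a (V(a, h) = (-3*a - 4*h) + a = (-4*h - 3*a) + a = -4*h - 2*a)
-29 + V(7, -1*(-6))*132 = -29 + (-(-4)*(-6) - 2*7)*132 = -29 + (-4*6 - 14)*132 = -29 + (-24 - 14)*132 = -29 - 38*132 = -29 - 5016 = -5045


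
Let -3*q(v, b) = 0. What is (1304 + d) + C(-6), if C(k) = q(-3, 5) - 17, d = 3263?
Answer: 4550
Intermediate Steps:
q(v, b) = 0 (q(v, b) = -1/3*0 = 0)
C(k) = -17 (C(k) = 0 - 17 = -17)
(1304 + d) + C(-6) = (1304 + 3263) - 17 = 4567 - 17 = 4550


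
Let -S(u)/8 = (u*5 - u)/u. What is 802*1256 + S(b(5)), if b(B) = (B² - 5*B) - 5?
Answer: 1007280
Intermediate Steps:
b(B) = -5 + B² - 5*B
S(u) = -32 (S(u) = -8*(u*5 - u)/u = -8*(5*u - u)/u = -8*4*u/u = -8*4 = -32)
802*1256 + S(b(5)) = 802*1256 - 32 = 1007312 - 32 = 1007280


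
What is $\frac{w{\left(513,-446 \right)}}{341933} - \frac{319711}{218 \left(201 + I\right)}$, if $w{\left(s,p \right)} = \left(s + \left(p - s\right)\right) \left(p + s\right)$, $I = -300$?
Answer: $\frac{997016771}{67702734} \approx 14.726$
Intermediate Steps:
$w{\left(s,p \right)} = p \left(p + s\right)$
$\frac{w{\left(513,-446 \right)}}{341933} - \frac{319711}{218 \left(201 + I\right)} = \frac{\left(-446\right) \left(-446 + 513\right)}{341933} - \frac{319711}{218 \left(201 - 300\right)} = \left(-446\right) 67 \cdot \frac{1}{341933} - \frac{319711}{218 \left(-99\right)} = \left(-29882\right) \frac{1}{341933} - \frac{319711}{-21582} = - \frac{29882}{341933} - - \frac{319711}{21582} = - \frac{29882}{341933} + \frac{319711}{21582} = \frac{997016771}{67702734}$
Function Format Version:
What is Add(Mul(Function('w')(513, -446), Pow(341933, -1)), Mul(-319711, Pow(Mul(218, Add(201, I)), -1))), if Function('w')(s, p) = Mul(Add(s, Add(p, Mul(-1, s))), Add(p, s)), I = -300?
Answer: Rational(997016771, 67702734) ≈ 14.726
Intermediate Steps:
Function('w')(s, p) = Mul(p, Add(p, s))
Add(Mul(Function('w')(513, -446), Pow(341933, -1)), Mul(-319711, Pow(Mul(218, Add(201, I)), -1))) = Add(Mul(Mul(-446, Add(-446, 513)), Pow(341933, -1)), Mul(-319711, Pow(Mul(218, Add(201, -300)), -1))) = Add(Mul(Mul(-446, 67), Rational(1, 341933)), Mul(-319711, Pow(Mul(218, -99), -1))) = Add(Mul(-29882, Rational(1, 341933)), Mul(-319711, Pow(-21582, -1))) = Add(Rational(-29882, 341933), Mul(-319711, Rational(-1, 21582))) = Add(Rational(-29882, 341933), Rational(319711, 21582)) = Rational(997016771, 67702734)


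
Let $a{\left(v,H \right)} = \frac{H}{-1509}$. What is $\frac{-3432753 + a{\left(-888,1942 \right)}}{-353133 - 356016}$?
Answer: $\frac{5180026219}{1070105841} \approx 4.8407$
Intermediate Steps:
$a{\left(v,H \right)} = - \frac{H}{1509}$ ($a{\left(v,H \right)} = H \left(- \frac{1}{1509}\right) = - \frac{H}{1509}$)
$\frac{-3432753 + a{\left(-888,1942 \right)}}{-353133 - 356016} = \frac{-3432753 - \frac{1942}{1509}}{-353133 - 356016} = \frac{-3432753 - \frac{1942}{1509}}{-709149} = \left(- \frac{5180026219}{1509}\right) \left(- \frac{1}{709149}\right) = \frac{5180026219}{1070105841}$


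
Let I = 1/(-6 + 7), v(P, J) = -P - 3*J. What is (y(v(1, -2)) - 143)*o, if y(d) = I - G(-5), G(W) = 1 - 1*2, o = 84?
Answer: -11844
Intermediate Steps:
G(W) = -1 (G(W) = 1 - 2 = -1)
I = 1 (I = 1/1 = 1)
y(d) = 2 (y(d) = 1 - 1*(-1) = 1 + 1 = 2)
(y(v(1, -2)) - 143)*o = (2 - 143)*84 = -141*84 = -11844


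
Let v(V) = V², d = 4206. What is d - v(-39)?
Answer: 2685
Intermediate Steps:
d - v(-39) = 4206 - 1*(-39)² = 4206 - 1*1521 = 4206 - 1521 = 2685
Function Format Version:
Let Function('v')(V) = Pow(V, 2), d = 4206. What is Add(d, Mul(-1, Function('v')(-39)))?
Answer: 2685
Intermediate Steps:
Add(d, Mul(-1, Function('v')(-39))) = Add(4206, Mul(-1, Pow(-39, 2))) = Add(4206, Mul(-1, 1521)) = Add(4206, -1521) = 2685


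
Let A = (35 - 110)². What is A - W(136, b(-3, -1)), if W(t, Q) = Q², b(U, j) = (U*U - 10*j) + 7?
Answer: 4949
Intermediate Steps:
b(U, j) = 7 + U² - 10*j (b(U, j) = (U² - 10*j) + 7 = 7 + U² - 10*j)
A = 5625 (A = (-75)² = 5625)
A - W(136, b(-3, -1)) = 5625 - (7 + (-3)² - 10*(-1))² = 5625 - (7 + 9 + 10)² = 5625 - 1*26² = 5625 - 1*676 = 5625 - 676 = 4949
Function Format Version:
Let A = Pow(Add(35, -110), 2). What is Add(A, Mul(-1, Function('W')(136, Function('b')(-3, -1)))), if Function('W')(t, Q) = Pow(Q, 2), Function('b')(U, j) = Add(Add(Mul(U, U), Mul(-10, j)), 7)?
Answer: 4949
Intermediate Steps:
Function('b')(U, j) = Add(7, Pow(U, 2), Mul(-10, j)) (Function('b')(U, j) = Add(Add(Pow(U, 2), Mul(-10, j)), 7) = Add(7, Pow(U, 2), Mul(-10, j)))
A = 5625 (A = Pow(-75, 2) = 5625)
Add(A, Mul(-1, Function('W')(136, Function('b')(-3, -1)))) = Add(5625, Mul(-1, Pow(Add(7, Pow(-3, 2), Mul(-10, -1)), 2))) = Add(5625, Mul(-1, Pow(Add(7, 9, 10), 2))) = Add(5625, Mul(-1, Pow(26, 2))) = Add(5625, Mul(-1, 676)) = Add(5625, -676) = 4949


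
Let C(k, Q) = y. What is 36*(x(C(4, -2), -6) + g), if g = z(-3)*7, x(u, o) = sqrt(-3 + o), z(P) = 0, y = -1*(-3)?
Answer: 108*I ≈ 108.0*I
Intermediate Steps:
y = 3
C(k, Q) = 3
g = 0 (g = 0*7 = 0)
36*(x(C(4, -2), -6) + g) = 36*(sqrt(-3 - 6) + 0) = 36*(sqrt(-9) + 0) = 36*(3*I + 0) = 36*(3*I) = 108*I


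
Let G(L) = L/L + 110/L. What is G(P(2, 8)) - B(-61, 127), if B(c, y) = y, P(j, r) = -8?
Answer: -559/4 ≈ -139.75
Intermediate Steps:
G(L) = 1 + 110/L
G(P(2, 8)) - B(-61, 127) = (110 - 8)/(-8) - 1*127 = -⅛*102 - 127 = -51/4 - 127 = -559/4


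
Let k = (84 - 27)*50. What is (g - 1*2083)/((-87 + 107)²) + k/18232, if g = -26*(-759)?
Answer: 40369129/911600 ≈ 44.284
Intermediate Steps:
k = 2850 (k = 57*50 = 2850)
g = 19734
(g - 1*2083)/((-87 + 107)²) + k/18232 = (19734 - 1*2083)/((-87 + 107)²) + 2850/18232 = (19734 - 2083)/(20²) + 2850*(1/18232) = 17651/400 + 1425/9116 = 40369129/911600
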